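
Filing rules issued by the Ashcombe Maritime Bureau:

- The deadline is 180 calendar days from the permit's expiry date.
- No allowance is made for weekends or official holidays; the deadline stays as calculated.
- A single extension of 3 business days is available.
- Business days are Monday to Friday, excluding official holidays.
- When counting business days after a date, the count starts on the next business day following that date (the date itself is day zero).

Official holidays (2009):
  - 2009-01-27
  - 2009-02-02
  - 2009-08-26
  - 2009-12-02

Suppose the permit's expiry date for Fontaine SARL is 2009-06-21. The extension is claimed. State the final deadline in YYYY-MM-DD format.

2009-12-23

Adding 180 calendar days to 2009-06-21 gives 2009-12-18.
No adjustment is made for weekends or holidays, so 2009-12-18 stands.
Counting 3 further business days from 2009-12-18 reaches 2009-12-23.
No adjustment is made for weekends or holidays, so 2009-12-23 stands.
So the filing is due 2009-12-23.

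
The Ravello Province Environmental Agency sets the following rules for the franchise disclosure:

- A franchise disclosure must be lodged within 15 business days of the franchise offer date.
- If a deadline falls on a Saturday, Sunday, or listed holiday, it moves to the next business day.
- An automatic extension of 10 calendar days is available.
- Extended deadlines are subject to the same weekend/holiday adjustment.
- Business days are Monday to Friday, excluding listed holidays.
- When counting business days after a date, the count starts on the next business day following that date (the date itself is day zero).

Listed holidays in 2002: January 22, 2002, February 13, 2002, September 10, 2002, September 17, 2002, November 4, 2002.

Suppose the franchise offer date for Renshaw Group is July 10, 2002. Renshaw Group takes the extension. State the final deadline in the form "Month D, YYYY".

Starting the day after July 10, 2002 and counting 15 business days lands on July 31, 2002.
July 31, 2002 (Wednesday) is already a business day.
Add the 10 calendar-day extension to July 31, 2002: August 10, 2002.
Because August 10, 2002 is a Saturday, the deadline becomes August 12, 2002 (Monday).
Deadline: August 12, 2002.

August 12, 2002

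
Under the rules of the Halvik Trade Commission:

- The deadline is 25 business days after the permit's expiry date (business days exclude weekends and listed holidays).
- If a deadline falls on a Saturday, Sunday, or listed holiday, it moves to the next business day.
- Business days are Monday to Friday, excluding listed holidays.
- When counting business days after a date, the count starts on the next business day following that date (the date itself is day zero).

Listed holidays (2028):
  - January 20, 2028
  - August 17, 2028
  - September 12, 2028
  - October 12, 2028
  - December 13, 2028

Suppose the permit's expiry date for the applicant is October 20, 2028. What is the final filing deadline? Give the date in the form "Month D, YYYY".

November 24, 2028

Counting 25 business days after October 20, 2028 (skipping weekends and listed holidays) reaches November 24, 2028.
Since November 24, 2028 is a Friday and not a holiday, the date is unchanged.
The final due date is November 24, 2028.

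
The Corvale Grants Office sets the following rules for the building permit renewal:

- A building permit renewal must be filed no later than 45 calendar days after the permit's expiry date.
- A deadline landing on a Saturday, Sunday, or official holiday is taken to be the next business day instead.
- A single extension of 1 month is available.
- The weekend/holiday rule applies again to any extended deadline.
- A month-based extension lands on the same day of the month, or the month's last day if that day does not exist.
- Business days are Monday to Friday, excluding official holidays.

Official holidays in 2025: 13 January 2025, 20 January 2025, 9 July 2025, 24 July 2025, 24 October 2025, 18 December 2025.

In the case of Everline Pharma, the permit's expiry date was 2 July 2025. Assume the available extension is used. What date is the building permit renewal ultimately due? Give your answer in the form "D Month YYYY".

Trigger date 2 July 2025 + 45 calendar days = 16 August 2025.
Because 16 August 2025 is a Saturday, the deadline becomes 18 August 2025 (Monday).
Applying the 1 month extension: 1 month after 18 August 2025 is 18 September 2025.
Since 18 September 2025 is a Thursday and not a holiday, the date is unchanged.
Deadline: 18 September 2025.

18 September 2025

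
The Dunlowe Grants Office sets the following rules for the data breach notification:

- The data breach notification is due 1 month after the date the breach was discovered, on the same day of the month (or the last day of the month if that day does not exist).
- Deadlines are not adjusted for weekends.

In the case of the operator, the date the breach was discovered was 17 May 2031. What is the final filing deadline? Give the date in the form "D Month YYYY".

17 June 2031

1 month after 17 May 2031, on the same day of the month, is 17 June 2031.
17 June 2031 is a Tuesday; no weekend or holiday adjustment applies.
Final deadline: 17 June 2031.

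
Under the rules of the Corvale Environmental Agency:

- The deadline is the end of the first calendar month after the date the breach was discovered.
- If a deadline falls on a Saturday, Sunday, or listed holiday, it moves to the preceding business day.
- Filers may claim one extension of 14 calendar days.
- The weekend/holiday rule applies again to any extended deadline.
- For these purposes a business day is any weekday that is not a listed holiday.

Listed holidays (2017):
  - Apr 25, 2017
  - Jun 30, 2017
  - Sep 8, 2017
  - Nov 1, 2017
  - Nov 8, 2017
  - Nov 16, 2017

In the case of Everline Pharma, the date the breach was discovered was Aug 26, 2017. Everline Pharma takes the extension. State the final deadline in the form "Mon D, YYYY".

Oct 13, 2017

1 month after Aug 26, 2017 falls in September 2017; the last day of that month is Sep 30, 2017.
Sep 30, 2017 is a Saturday, so it moves to the preceding business day, Sep 29, 2017 (Friday).
The 14-calendar-day extension moves the deadline from Sep 29, 2017 to Oct 13, 2017.
Since Oct 13, 2017 is a Friday and not a holiday, the date is unchanged.
The final due date is Oct 13, 2017.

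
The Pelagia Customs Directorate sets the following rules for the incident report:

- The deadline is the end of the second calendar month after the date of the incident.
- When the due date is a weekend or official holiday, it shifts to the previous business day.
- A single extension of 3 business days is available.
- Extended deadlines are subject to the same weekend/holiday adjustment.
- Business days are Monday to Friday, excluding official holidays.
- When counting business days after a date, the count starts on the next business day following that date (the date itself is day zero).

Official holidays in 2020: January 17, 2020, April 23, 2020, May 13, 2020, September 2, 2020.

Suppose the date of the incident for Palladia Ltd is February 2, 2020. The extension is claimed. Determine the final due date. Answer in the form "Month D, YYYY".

2 months after February 2, 2020 falls in April 2020; the last day of that month is April 30, 2020.
Since April 30, 2020 is a Thursday and not a holiday, the date is unchanged.
The 3-business-day extension runs from April 30, 2020 to May 5, 2020.
May 5, 2020 is a Tuesday and not a listed holiday, so it stands.
Final deadline: May 5, 2020.

May 5, 2020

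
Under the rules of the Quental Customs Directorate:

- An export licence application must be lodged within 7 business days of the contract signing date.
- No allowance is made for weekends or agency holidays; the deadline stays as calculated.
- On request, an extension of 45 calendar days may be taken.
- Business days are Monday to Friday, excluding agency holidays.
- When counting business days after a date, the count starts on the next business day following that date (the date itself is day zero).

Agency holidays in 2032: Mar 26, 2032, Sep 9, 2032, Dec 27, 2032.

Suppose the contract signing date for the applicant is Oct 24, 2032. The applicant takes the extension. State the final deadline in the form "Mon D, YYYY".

7 business days after Oct 24, 2032, excluding weekends and holidays, is Nov 2, 2032.
No adjustment is made for weekends or holidays, so Nov 2, 2032 stands.
Applying the 45-calendar-day extension: Nov 2, 2032 + 45 days = Dec 17, 2032.
Dec 17, 2032 is a Friday; no weekend or holiday adjustment applies.
The final due date is Dec 17, 2032.

Dec 17, 2032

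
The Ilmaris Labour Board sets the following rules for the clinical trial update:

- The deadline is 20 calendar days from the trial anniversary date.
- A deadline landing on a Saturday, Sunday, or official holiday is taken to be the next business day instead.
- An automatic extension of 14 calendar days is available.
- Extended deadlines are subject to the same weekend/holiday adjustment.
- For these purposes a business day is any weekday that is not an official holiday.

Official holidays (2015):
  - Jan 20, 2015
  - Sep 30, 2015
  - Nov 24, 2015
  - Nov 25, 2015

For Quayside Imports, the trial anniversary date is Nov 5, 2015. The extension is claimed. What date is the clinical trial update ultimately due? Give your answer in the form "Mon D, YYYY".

Trigger date Nov 5, 2015 + 20 calendar days = Nov 25, 2015.
Nov 25, 2015 is a listed holiday; the next business day is Nov 26, 2015 (Thursday).
With the 14-day extension, Nov 26, 2015 becomes Dec 10, 2015.
Since Dec 10, 2015 is a Thursday and not a holiday, the date is unchanged.
Final deadline: Dec 10, 2015.

Dec 10, 2015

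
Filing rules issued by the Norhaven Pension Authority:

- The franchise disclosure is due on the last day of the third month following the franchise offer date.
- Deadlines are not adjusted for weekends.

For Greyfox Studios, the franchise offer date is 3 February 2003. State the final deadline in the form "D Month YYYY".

3 months after 3 February 2003 is May 2003; that month ends on 31 May 2003.
31 May 2003 falls on a Saturday. The rules make no weekend/holiday allowance, so it remains 31 May 2003.
Final deadline: 31 May 2003.

31 May 2003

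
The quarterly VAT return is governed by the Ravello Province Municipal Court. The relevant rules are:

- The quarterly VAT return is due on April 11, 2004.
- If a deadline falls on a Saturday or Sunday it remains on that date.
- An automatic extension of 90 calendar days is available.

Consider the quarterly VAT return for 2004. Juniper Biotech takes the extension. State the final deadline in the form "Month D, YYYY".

July 10, 2004

The stated deadline is April 11, 2004.
No adjustment is made for weekends or holidays, so April 11, 2004 stands.
With the 90-day extension, April 11, 2004 becomes July 10, 2004.
July 10, 2004 falls on a Saturday. The rules make no weekend/holiday allowance, so it remains July 10, 2004.
Final deadline: July 10, 2004.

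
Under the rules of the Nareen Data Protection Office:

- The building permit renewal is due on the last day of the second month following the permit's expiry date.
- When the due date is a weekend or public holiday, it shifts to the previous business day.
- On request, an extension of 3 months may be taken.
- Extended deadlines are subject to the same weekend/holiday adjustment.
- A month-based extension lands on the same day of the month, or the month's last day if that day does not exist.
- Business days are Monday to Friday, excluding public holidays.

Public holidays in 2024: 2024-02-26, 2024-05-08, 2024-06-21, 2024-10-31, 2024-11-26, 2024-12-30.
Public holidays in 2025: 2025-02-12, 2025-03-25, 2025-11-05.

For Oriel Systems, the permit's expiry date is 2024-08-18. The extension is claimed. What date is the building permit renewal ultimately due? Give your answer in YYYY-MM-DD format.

The second month after 2024-08-18 is October 2024, whose last day is 2024-10-31.
Because 2024-10-31 is a listed holiday, the deadline becomes 2024-10-30 (Wednesday).
Applying the 3 months extension: 3 months after 2024-10-30 is 2025-01-30.
Since 2025-01-30 is a Thursday and not a holiday, the date is unchanged.
Deadline: 2025-01-30.

2025-01-30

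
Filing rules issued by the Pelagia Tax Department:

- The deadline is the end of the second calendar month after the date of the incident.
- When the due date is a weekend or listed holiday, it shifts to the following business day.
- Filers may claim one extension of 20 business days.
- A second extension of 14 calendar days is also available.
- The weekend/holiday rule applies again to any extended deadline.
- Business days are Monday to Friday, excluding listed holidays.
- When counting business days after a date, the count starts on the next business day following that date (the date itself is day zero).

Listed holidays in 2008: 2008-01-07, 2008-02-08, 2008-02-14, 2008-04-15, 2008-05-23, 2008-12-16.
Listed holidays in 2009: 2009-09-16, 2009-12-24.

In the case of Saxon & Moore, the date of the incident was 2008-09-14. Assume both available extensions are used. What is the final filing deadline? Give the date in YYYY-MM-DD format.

2009-01-13

2 months after 2008-09-14 falls in November 2008; the last day of that month is 2008-11-30.
2008-11-30 is a Sunday, so it moves to the next business day, 2008-12-01 (Monday).
Counting 20 further business days from 2008-12-01 reaches 2008-12-30.
Since 2008-12-30 is a Tuesday and not a holiday, the date is unchanged.
Add the 14 calendar-day extension to 2008-12-30: 2009-01-13.
2009-01-13 falls on a Tuesday, which is a business day, so no adjustment is needed.
So the filing is due 2009-01-13.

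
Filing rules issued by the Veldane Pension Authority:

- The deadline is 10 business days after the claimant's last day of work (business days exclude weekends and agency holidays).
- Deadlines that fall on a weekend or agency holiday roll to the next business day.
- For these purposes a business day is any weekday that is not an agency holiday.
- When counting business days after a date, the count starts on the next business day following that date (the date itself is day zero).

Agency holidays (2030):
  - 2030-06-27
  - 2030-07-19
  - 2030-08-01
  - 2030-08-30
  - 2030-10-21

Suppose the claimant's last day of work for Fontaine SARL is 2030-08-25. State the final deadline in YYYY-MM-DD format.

2030-09-09

10 business days after 2030-08-25, excluding weekends and holidays, is 2030-09-09.
2030-09-09 (Monday) is already a business day.
So the filing is due 2030-09-09.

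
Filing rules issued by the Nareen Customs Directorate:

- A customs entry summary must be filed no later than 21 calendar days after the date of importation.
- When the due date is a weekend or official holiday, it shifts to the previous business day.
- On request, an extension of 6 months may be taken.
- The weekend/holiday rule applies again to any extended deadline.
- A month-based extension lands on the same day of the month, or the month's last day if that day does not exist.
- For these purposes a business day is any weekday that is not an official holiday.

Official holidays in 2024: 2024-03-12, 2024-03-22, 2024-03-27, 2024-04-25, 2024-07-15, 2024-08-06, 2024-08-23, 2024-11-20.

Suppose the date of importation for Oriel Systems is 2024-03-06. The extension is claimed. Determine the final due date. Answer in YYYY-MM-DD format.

2024-09-26

Trigger date 2024-03-06 + 21 calendar days = 2024-03-27.
2024-03-27 is a listed holiday, so it moves to the preceding business day, 2024-03-26 (Tuesday).
Add 6 months to 2024-03-26: 2024-09-26.
2024-09-26 falls on a Thursday, which is a business day, so no adjustment is needed.
Deadline: 2024-09-26.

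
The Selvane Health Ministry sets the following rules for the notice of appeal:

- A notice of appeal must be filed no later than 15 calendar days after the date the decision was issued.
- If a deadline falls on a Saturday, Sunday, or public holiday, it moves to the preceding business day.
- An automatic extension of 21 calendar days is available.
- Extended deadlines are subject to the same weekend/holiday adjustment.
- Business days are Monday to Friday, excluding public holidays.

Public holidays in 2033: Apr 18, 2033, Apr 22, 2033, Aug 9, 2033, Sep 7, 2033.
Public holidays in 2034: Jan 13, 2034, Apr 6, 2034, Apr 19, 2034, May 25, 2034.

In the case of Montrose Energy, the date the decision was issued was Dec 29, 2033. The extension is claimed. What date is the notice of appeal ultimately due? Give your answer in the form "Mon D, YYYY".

Feb 2, 2034

From Dec 29, 2033, 15 calendar days later is Jan 13, 2034.
Jan 13, 2034 is a listed holiday; the preceding business day is Jan 12, 2034 (Thursday).
With the 21-day extension, Jan 12, 2034 becomes Feb 2, 2034.
Feb 2, 2034 (Thursday) is already a business day.
Deadline: Feb 2, 2034.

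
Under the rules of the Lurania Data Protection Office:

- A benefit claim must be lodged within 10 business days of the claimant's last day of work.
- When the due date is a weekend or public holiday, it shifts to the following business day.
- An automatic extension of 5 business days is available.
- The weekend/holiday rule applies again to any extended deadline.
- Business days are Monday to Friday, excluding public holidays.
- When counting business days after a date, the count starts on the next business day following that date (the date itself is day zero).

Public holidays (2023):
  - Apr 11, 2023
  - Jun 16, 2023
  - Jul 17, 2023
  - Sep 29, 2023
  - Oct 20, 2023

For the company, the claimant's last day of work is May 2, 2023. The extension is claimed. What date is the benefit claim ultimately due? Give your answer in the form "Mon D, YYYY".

May 23, 2023

10 business days after May 2, 2023, excluding weekends and holidays, is May 16, 2023.
Since May 16, 2023 is a Tuesday and not a holiday, the date is unchanged.
Applying the 5-business-day extension: 5 business days after May 16, 2023 is May 23, 2023.
May 23, 2023 is a Tuesday and not a listed holiday, so it stands.
The final due date is May 23, 2023.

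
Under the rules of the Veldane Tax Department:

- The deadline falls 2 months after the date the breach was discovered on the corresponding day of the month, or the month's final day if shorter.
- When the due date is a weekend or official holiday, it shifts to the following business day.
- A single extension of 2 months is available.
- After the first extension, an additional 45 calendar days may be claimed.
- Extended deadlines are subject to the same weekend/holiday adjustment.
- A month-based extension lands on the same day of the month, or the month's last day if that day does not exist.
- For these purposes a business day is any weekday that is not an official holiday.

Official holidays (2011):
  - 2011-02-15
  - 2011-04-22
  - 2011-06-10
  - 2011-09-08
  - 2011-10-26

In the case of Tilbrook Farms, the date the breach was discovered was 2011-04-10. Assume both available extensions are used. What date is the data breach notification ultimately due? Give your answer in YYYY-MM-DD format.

2 months after 2011-04-10, on the same day of the month, is 2011-06-10.
Because 2011-06-10 is a listed holiday, the deadline becomes 2011-06-13 (Monday).
Add 2 months to 2011-06-13: 2011-08-13.
2011-08-13 is a Saturday; the next business day is 2011-08-15 (Monday).
Applying the 45-calendar-day extension: 2011-08-15 + 45 days = 2011-09-29.
Since 2011-09-29 is a Thursday and not a holiday, the date is unchanged.
So the filing is due 2011-09-29.

2011-09-29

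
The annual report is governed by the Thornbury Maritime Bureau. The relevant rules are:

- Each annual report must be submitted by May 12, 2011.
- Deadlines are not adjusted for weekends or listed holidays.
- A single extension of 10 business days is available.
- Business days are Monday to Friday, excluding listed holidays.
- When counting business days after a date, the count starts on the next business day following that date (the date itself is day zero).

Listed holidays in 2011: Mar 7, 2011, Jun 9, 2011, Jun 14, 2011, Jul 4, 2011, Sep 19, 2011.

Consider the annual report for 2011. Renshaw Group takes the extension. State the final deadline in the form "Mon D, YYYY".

Start from the fixed due date, May 12, 2011.
May 12, 2011 falls on a Thursday. The rules make no weekend/holiday allowance, so it remains May 12, 2011.
Applying the 10-business-day extension: 10 business days after May 12, 2011 is May 26, 2011.
May 26, 2011 is a Thursday; no weekend or holiday adjustment applies.
Final deadline: May 26, 2011.

May 26, 2011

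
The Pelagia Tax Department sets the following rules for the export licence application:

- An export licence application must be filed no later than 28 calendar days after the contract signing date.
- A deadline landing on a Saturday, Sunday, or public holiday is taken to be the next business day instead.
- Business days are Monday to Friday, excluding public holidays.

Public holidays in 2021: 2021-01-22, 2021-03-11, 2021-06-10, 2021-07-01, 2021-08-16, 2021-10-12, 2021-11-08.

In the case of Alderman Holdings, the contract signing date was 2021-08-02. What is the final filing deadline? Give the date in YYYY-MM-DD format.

2021-08-30

Adding 28 calendar days to 2021-08-02 gives 2021-08-30.
Since 2021-08-30 is a Monday and not a holiday, the date is unchanged.
The final due date is 2021-08-30.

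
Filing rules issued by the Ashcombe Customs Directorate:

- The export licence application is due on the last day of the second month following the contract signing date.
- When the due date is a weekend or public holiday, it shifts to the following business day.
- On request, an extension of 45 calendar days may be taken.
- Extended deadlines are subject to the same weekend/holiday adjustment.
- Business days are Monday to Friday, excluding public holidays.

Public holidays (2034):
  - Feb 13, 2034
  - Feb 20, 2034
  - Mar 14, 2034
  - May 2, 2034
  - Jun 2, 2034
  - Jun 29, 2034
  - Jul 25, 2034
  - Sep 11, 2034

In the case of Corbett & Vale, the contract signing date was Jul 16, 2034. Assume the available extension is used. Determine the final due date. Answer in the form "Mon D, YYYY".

Nov 16, 2034

2 months after Jul 16, 2034 falls in September 2034; the last day of that month is Sep 30, 2034.
Sep 30, 2034 is a Saturday; the next business day is Oct 2, 2034 (Monday).
Add the 45 calendar-day extension to Oct 2, 2034: Nov 16, 2034.
Nov 16, 2034 (Thursday) is already a business day.
The final due date is Nov 16, 2034.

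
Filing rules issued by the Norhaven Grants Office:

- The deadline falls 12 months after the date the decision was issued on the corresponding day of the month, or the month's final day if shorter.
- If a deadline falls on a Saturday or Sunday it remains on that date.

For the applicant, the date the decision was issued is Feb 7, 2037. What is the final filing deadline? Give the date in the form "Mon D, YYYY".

Moving 12 months forward from Feb 7, 2037 on the corresponding day gives Feb 7, 2038.
Feb 7, 2038 falls on a Sunday. The rules make no weekend/holiday allowance, so it remains Feb 7, 2038.
Deadline: Feb 7, 2038.

Feb 7, 2038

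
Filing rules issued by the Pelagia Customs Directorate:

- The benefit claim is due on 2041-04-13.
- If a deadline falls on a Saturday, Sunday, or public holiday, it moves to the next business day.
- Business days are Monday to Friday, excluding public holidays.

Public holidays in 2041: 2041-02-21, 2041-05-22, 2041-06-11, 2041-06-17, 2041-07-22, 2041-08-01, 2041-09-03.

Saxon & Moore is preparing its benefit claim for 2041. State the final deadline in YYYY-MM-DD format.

2041-04-15

Start from the fixed due date, 2041-04-13.
2041-04-13 is a Saturday, so it moves to the next business day, 2041-04-15 (Monday).
So the filing is due 2041-04-15.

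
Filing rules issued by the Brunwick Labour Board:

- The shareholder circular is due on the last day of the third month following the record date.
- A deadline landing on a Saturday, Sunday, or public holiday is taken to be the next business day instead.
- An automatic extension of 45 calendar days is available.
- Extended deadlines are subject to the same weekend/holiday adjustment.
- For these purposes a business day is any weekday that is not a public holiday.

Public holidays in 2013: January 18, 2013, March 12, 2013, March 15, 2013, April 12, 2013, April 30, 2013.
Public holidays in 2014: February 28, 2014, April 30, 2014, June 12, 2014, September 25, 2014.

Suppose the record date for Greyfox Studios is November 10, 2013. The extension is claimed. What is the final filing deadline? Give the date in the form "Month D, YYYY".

April 17, 2014

3 months after November 10, 2013 falls in February 2014; the last day of that month is February 28, 2014.
February 28, 2014 is a listed holiday, so it moves to the next business day, March 3, 2014 (Monday).
Add the 45 calendar-day extension to March 3, 2014: April 17, 2014.
April 17, 2014 (Thursday) is already a business day.
Final deadline: April 17, 2014.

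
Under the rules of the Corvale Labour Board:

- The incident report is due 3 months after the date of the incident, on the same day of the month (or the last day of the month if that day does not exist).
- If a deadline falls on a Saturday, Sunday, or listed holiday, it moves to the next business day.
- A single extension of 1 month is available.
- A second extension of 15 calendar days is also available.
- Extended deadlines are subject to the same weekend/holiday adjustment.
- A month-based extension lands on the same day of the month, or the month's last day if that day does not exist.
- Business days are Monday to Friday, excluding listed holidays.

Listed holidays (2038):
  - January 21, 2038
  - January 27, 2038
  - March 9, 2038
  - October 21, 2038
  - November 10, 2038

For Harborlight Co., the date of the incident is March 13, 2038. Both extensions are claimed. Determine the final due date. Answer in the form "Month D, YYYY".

3 months after March 13, 2038, on the same day of the month, is June 13, 2038.
June 13, 2038 is a Sunday; the next business day is June 14, 2038 (Monday).
Applying the 1 month extension: 1 month after June 14, 2038 is July 14, 2038.
July 14, 2038 is a Wednesday and not a listed holiday, so it stands.
With the 15-day extension, July 14, 2038 becomes July 29, 2038.
July 29, 2038 is a Thursday and not a listed holiday, so it stands.
So the filing is due July 29, 2038.

July 29, 2038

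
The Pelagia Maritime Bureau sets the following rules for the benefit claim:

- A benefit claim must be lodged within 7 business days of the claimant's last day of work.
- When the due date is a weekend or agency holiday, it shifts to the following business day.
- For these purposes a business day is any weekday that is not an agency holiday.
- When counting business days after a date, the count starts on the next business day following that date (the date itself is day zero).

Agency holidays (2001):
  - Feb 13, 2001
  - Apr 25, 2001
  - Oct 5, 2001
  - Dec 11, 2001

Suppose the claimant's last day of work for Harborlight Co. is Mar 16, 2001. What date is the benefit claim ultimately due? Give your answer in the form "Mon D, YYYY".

Mar 27, 2001

Starting the day after Mar 16, 2001 and counting 7 business days lands on Mar 27, 2001.
Mar 27, 2001 is a Tuesday and not a listed holiday, so it stands.
Final deadline: Mar 27, 2001.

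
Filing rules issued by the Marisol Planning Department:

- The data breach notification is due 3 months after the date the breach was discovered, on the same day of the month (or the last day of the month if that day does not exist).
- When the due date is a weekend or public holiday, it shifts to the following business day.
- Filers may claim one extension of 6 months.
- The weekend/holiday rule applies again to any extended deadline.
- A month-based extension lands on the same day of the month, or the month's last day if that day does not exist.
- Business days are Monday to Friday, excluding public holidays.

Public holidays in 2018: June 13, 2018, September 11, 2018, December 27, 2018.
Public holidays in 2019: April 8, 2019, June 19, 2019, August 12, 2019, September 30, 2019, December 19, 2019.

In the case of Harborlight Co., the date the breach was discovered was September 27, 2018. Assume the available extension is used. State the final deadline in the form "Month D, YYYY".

June 28, 2019

3 months from September 27, 2018 is December 27, 2018.
December 27, 2018 falls on a listed holiday. Rolling to the next business day gives December 28, 2018, a Friday.
Add 6 months to December 28, 2018: June 28, 2019.
June 28, 2019 is a Friday and not a listed holiday, so it stands.
Final deadline: June 28, 2019.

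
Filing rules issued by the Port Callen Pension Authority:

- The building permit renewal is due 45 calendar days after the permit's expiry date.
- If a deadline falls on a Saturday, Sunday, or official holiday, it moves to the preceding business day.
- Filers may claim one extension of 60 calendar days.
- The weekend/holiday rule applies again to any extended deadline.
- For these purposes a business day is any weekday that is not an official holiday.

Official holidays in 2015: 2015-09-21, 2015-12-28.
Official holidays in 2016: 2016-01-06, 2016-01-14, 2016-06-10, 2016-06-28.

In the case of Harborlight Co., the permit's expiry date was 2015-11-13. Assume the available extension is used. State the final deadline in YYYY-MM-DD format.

Adding 45 calendar days to 2015-11-13 gives 2015-12-28.
2015-12-28 is a listed holiday, so it moves to the preceding business day, 2015-12-25 (Friday).
Applying the 60-calendar-day extension: 2015-12-25 + 60 days = 2016-02-23.
2016-02-23 (Tuesday) is already a business day.
So the filing is due 2016-02-23.

2016-02-23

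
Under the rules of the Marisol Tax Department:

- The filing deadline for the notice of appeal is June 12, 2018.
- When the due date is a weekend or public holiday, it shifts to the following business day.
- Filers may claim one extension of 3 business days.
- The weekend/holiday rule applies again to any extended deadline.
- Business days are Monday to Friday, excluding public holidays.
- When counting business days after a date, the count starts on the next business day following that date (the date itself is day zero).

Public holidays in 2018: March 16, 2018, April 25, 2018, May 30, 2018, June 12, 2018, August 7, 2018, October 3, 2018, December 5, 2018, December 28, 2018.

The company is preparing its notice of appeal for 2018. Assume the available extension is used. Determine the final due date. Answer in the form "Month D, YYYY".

June 18, 2018

The statutory due date is June 12, 2018.
June 12, 2018 is a listed holiday, so it moves to the next business day, June 13, 2018 (Wednesday).
Applying the 3-business-day extension: 3 business days after June 13, 2018 is June 18, 2018.
Since June 18, 2018 is a Monday and not a holiday, the date is unchanged.
The final due date is June 18, 2018.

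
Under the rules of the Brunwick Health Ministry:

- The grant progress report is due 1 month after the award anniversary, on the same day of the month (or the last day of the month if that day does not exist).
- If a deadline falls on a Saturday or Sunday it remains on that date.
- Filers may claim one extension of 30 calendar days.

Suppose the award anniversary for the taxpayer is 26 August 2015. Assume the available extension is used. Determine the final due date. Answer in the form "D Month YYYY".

26 October 2015

1 month after 26 August 2015, on the same day of the month, is 26 September 2015.
No adjustment is made for weekends or holidays, so 26 September 2015 stands.
The 30-calendar-day extension moves the deadline from 26 September 2015 to 26 October 2015.
26 October 2015 falls on a Monday. The rules make no weekend/holiday allowance, so it remains 26 October 2015.
The final due date is 26 October 2015.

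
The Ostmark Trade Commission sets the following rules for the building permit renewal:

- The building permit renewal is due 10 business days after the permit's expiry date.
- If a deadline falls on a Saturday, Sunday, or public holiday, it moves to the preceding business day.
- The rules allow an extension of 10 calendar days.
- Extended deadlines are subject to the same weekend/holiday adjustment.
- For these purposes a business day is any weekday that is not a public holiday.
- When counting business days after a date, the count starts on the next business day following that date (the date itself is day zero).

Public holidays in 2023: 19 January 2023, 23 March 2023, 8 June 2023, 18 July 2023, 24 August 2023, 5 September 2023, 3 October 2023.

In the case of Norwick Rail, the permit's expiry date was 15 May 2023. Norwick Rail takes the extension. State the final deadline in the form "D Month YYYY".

Counting 10 business days after 15 May 2023 (skipping weekends and listed holidays) reaches 29 May 2023.
29 May 2023 (Monday) is already a business day.
With the 10-day extension, 29 May 2023 becomes 8 June 2023.
8 June 2023 falls on a listed holiday. Rolling to the preceding business day gives 7 June 2023, a Wednesday.
The final due date is 7 June 2023.

7 June 2023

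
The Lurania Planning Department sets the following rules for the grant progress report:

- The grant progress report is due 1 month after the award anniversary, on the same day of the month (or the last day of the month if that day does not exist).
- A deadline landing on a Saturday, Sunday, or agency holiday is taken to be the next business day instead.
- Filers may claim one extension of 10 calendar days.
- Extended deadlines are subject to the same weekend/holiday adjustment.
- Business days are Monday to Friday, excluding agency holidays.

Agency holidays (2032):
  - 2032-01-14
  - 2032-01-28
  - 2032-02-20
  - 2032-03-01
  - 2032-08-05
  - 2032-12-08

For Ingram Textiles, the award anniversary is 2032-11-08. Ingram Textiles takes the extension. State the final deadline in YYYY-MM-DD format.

1 month after 2032-11-08, on the same day of the month, is 2032-12-08.
2032-12-08 is a listed holiday, so it moves to the next business day, 2032-12-09 (Thursday).
The 10-calendar-day extension moves the deadline from 2032-12-09 to 2032-12-19.
2032-12-19 is a Sunday; the next business day is 2032-12-20 (Monday).
The final due date is 2032-12-20.

2032-12-20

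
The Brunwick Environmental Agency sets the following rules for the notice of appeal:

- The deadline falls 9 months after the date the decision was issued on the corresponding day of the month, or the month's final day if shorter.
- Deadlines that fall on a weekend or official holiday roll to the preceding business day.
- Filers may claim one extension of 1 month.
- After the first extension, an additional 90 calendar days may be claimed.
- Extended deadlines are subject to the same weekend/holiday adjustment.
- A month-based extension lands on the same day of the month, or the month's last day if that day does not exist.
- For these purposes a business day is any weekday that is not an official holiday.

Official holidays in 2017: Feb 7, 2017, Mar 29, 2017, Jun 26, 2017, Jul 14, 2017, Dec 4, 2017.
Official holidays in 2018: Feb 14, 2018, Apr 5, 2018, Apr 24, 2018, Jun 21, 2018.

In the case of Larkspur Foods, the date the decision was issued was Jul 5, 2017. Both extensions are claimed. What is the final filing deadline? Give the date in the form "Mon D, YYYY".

9 months from Jul 5, 2017 is Apr 5, 2018.
Because Apr 5, 2018 is a listed holiday, the deadline becomes Apr 4, 2018 (Wednesday).
Add 1 month to Apr 4, 2018: May 4, 2018.
May 4, 2018 is a Friday and not a listed holiday, so it stands.
With the 90-day extension, May 4, 2018 becomes Aug 2, 2018.
Aug 2, 2018 is a Thursday and not a listed holiday, so it stands.
Final deadline: Aug 2, 2018.

Aug 2, 2018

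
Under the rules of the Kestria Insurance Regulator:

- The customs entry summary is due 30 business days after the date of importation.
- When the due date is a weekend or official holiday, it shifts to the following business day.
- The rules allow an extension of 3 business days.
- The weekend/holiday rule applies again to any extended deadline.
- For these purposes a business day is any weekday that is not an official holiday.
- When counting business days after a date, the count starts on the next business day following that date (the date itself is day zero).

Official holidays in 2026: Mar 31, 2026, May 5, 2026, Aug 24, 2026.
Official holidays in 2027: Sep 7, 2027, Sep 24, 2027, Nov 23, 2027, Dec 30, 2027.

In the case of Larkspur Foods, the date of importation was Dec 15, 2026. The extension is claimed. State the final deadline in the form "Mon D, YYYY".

Jan 29, 2027

Counting 30 business days after Dec 15, 2026 (skipping weekends and listed holidays) reaches Jan 26, 2027.
Jan 26, 2027 is a Tuesday and not a listed holiday, so it stands.
Applying the 3-business-day extension: 3 business days after Jan 26, 2027 is Jan 29, 2027.
Jan 29, 2027 is a Friday and not a listed holiday, so it stands.
Final deadline: Jan 29, 2027.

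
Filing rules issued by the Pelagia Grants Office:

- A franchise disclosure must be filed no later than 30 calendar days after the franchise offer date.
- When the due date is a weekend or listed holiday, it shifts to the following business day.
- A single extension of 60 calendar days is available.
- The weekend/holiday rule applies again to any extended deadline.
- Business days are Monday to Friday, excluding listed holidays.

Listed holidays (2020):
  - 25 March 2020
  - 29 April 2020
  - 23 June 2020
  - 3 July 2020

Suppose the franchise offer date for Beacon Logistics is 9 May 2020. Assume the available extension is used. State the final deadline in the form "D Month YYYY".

7 August 2020

Adding 30 calendar days to 9 May 2020 gives 8 June 2020.
Since 8 June 2020 is a Monday and not a holiday, the date is unchanged.
The 60-calendar-day extension moves the deadline from 8 June 2020 to 7 August 2020.
Since 7 August 2020 is a Friday and not a holiday, the date is unchanged.
Deadline: 7 August 2020.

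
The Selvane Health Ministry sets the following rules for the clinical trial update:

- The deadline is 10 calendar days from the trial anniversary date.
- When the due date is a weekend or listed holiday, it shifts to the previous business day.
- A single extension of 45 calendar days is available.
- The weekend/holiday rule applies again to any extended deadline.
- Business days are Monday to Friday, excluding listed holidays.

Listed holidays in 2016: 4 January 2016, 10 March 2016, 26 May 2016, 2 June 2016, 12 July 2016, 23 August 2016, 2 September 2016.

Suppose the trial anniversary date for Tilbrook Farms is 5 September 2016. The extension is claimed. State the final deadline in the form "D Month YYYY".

28 October 2016

From 5 September 2016, 10 calendar days later is 15 September 2016.
Since 15 September 2016 is a Thursday and not a holiday, the date is unchanged.
With the 45-day extension, 15 September 2016 becomes 30 October 2016.
30 October 2016 is a Sunday, so it moves to the preceding business day, 28 October 2016 (Friday).
So the filing is due 28 October 2016.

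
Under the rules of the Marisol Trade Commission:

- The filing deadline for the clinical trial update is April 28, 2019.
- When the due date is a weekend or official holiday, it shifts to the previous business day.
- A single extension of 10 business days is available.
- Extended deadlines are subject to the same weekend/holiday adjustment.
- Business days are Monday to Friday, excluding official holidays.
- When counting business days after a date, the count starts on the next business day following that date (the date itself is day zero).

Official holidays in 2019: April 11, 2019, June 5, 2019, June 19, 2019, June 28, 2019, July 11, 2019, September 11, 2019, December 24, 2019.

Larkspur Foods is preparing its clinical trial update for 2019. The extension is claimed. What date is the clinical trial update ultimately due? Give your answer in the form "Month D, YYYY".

The statutory due date is April 28, 2019.
April 28, 2019 is a Sunday; the preceding business day is April 26, 2019 (Friday).
The 10-business-day extension runs from April 26, 2019 to May 10, 2019.
May 10, 2019 falls on a Friday, which is a business day, so no adjustment is needed.
So the filing is due May 10, 2019.

May 10, 2019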